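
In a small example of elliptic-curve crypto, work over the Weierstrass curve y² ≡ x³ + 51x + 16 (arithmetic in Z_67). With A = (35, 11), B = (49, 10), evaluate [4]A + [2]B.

(24, 49)

First 4A:
Repeated addition: build up to 4A.
2A: tangent at (35, 11): λ = (3·35² + 51)/(2·11) ≡ 41/22. 22⁻¹ ≡ 64 (mod 67) since 22·64 = 1408 ≡ 1, so λ ≡ 41·64 ≡ 11.
  x = λ² - 35 - 35 = 121 - 70 ≡ 51; y = λ·(35 - 51) - 11 ≡ 14. → (51, 14)
3A: (51, 14) + (35, 11). λ = (11 - 14)/(35 - 51) ≡ 64/51 mod 67. 51⁻¹ ≡ 46 (mod 67), so λ ≡ 63.
  x = λ² - 51 - 35 = 3969 - 86 ≡ 64; y = λ·(51 - 64) - 14 ≡ 38. → (64, 38)
4A: (64, 38) + (35, 11). λ = (11 - 38)/(35 - 64) ≡ 40/38 mod 67. 38⁻¹ ≡ 30 (mod 67), so λ ≡ 61.
  x = λ² - 64 - 35 = 3721 - 99 ≡ 4; y = λ·(64 - 4) - 38 ≡ 4. → (4, 4)
4A = (4, 4).
Next 2B:
Repeated addition: build up to 2B.
2B: tangent at (49, 10): λ = (3·49² + 51)/(2·10) ≡ 18/20. 20⁻¹ ≡ 57 (mod 67) since 20·57 = 1140 ≡ 1, so λ ≡ 18·57 ≡ 21.
  x = λ² - 49 - 49 = 441 - 98 ≡ 8; y = λ·(49 - 8) - 10 ≡ 47. → (8, 47)
2B = (8, 47).
Finally 4A + 2B:
(4, 4) + (8, 47). λ = (47 - 4)/(8 - 4) ≡ 43/4 mod 67. 4⁻¹ ≡ 17 (mod 67) since 4·17 = 68 ≡ 1, so λ ≡ 61.
  x = λ² - 4 - 8 = 3721 - 12 ≡ 24; y = λ·(4 - 24) - 4 ≡ 49. → (24, 49)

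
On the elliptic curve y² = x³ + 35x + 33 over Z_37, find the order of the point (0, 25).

2P: tangent at (0, 25): λ = (3·0² + 35)/(2·25) ≡ 35/13. 13⁻¹ ≡ 20 (mod 37), so λ ≡ 35·20 ≡ 34.
  x = λ² - 0 - 0 = 1156 - 0 ≡ 9; y = λ·(0 - 9) - 25 ≡ 2. → (9, 2)
3P: (9, 2) + (0, 25). λ = (25 - 2)/(0 - 9) ≡ 23/28 mod 37. 28⁻¹ ≡ 4 (mod 37), so λ ≡ 18.
  x = λ² - 9 - 0 = 324 - 9 ≡ 19; y = λ·(9 - 19) - 2 ≡ 3. → (19, 3)
4P: (19, 3) + (0, 25). λ = (25 - 3)/(0 - 19) ≡ 22/18 mod 37. 18⁻¹ ≡ 35 (mod 37) since 18·35 = 630 ≡ 1, so λ ≡ 30.
  x = λ² - 19 - 0 = 900 - 19 ≡ 30; y = λ·(19 - 30) - 3 ≡ 0. → (30, 0)
5P: (30, 0) + (0, 25). λ = (25 - 0)/(0 - 30) ≡ 25/7 mod 37. 7⁻¹ ≡ 16 (mod 37) since 7·16 = 112 ≡ 1, so λ ≡ 30.
  x = λ² - 30 - 0 = 900 - 30 ≡ 19; y = λ·(30 - 19) - 0 ≡ 34. → (19, 34)
6P: (19, 34) + (0, 25). λ = (25 - 34)/(0 - 19) ≡ 28/18 mod 37. 18⁻¹ ≡ 35 (mod 37), so λ ≡ 18.
  x = λ² - 19 - 0 = 324 - 19 ≡ 9; y = λ·(19 - 9) - 34 ≡ 35. → (9, 35)
7P: (9, 35) + (0, 25). λ = (25 - 35)/(0 - 9) ≡ 27/28 mod 37. 28⁻¹ ≡ 4 (mod 37), so λ ≡ 34.
  x = λ² - 9 - 0 = 1156 - 9 ≡ 0; y = λ·(9 - 0) - 35 ≡ 12. → (0, 12)
8P: (0, 12) + (0, 25): same x and y₁ ≡ -y₂, so the sum is O.
8P = O, so the order is 8.

8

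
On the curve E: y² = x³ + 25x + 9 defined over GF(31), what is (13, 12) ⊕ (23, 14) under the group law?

(0, 3)

(13, 12) + (23, 14). λ = (14 - 12)/(23 - 13) ≡ 2/10 mod 31. 10⁻¹ ≡ 28 (mod 31) since 10·28 = 280 ≡ 1, so λ ≡ 25.
  x = λ² - 13 - 23 = 625 - 36 ≡ 0; y = λ·(13 - 0) - 12 ≡ 3. → (0, 3)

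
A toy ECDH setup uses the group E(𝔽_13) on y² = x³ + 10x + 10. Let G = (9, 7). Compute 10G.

(5, 4)

Double-and-add on 10 = (1010)₂. Start with G = (9, 7) for the leading 1-bit.
double: tangent at (9, 7): λ = (3·9² + 10)/(2·7) ≡ 6/1. 1⁻¹ ≡ 1 (mod 13), so λ ≡ 6·1 ≡ 6.
  x = λ² - 9 - 9 = 36 - 18 ≡ 5; y = λ·(9 - 5) - 7 ≡ 4. → (5, 4)
double: tangent at (5, 4): λ = (3·5² + 10)/(2·4) ≡ 7/8. 8⁻¹ ≡ 5 (mod 13), so λ ≡ 7·5 ≡ 9.
  x = λ² - 5 - 5 = 81 - 10 ≡ 6; y = λ·(5 - 6) - 4 ≡ 0. → (6, 0)
add G: (6, 0) + (9, 7). λ = (7 - 0)/(9 - 6) ≡ 7/3 mod 13. 3⁻¹ ≡ 9 (mod 13) since 3·9 = 27 ≡ 1, so λ ≡ 11.
  x = λ² - 6 - 9 = 121 - 15 ≡ 2; y = λ·(6 - 2) - 0 ≡ 5. → (2, 5)
double: tangent at (2, 5): λ = (3·2² + 10)/(2·5) ≡ 9/10. 10⁻¹ ≡ 4 (mod 13) since 10·4 = 40 ≡ 1, so λ ≡ 9·4 ≡ 10.
  x = λ² - 2 - 2 = 100 - 4 ≡ 5; y = λ·(2 - 5) - 5 ≡ 4. → (5, 4)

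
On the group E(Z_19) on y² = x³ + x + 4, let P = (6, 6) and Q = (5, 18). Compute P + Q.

(6, 6) + (5, 18). λ = (18 - 6)/(5 - 6) ≡ 12/18 mod 19. 18⁻¹ ≡ 18 (mod 19), so λ ≡ 7.
  x = λ² - 6 - 5 = 49 - 11 ≡ 0; y = λ·(6 - 0) - 6 ≡ 17. → (0, 17)

(0, 17)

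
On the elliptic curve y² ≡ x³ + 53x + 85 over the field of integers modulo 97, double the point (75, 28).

(13, 62)

tangent at (75, 28): λ = (3·75² + 53)/(2·28) ≡ 50/56. 56⁻¹ ≡ 26 (mod 97), so λ ≡ 50·26 ≡ 39.
  x = λ² - 75 - 75 = 1521 - 150 ≡ 13; y = λ·(75 - 13) - 28 ≡ 62. → (13, 62)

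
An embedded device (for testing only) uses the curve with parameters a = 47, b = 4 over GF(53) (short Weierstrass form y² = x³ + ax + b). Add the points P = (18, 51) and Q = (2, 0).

(18, 51) + (2, 0). λ = (0 - 51)/(2 - 18) ≡ 2/37 mod 53. 37⁻¹ ≡ 43 (mod 53) since 37·43 = 1591 ≡ 1, so λ ≡ 33.
  x = λ² - 18 - 2 = 1089 - 20 ≡ 9; y = λ·(18 - 9) - 51 ≡ 34. → (9, 34)

(9, 34)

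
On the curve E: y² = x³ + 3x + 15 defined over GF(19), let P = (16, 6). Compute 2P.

tangent at (16, 6): λ = (3·16² + 3)/(2·6) ≡ 11/12. 12⁻¹ ≡ 8 (mod 19), so λ ≡ 11·8 ≡ 12.
  x = λ² - 16 - 16 = 144 - 32 ≡ 17; y = λ·(16 - 17) - 6 ≡ 1. → (17, 1)

(17, 1)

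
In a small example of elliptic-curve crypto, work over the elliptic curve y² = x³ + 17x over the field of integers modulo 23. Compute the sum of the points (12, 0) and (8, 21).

(9, 13)

(12, 0) + (8, 21). λ = (21 - 0)/(8 - 12) ≡ 21/19 mod 23. 19⁻¹ ≡ 17 (mod 23) since 19·17 = 323 ≡ 1, so λ ≡ 12.
  x = λ² - 12 - 8 = 144 - 20 ≡ 9; y = λ·(12 - 9) - 0 ≡ 13. → (9, 13)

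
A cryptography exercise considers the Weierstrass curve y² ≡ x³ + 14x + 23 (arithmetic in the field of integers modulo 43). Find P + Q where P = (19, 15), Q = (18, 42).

(19, 15) + (18, 42). λ = (42 - 15)/(18 - 19) ≡ 27/42 mod 43. 42⁻¹ ≡ 42 (mod 43), so λ ≡ 16.
  x = λ² - 19 - 18 = 256 - 37 ≡ 4; y = λ·(19 - 4) - 15 ≡ 10. → (4, 10)

(4, 10)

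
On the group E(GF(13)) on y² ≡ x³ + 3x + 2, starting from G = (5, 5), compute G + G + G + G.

(3, 5)

Repeated addition: build up to 4G.
2G: tangent at (5, 5): λ = (3·5² + 3)/(2·5) ≡ 0/10. 10⁻¹ ≡ 4 (mod 13) since 10·4 = 40 ≡ 1, so λ ≡ 0·4 ≡ 0.
  x = λ² - 5 - 5 = 0 - 10 ≡ 3; y = λ·(5 - 3) - 5 ≡ 8. → (3, 8)
3G: (3, 8) + (5, 5). λ = (5 - 8)/(5 - 3) ≡ 10/2 mod 13. 2⁻¹ ≡ 7 (mod 13), so λ ≡ 5.
  x = λ² - 3 - 5 = 25 - 8 ≡ 4; y = λ·(3 - 4) - 8 ≡ 0. → (4, 0)
4G: (4, 0) + (5, 5). λ = (5 - 0)/(5 - 4) ≡ 5/1 mod 13. 1⁻¹ ≡ 1 (mod 13), so λ ≡ 5.
  x = λ² - 4 - 5 = 25 - 9 ≡ 3; y = λ·(4 - 3) - 0 ≡ 5. → (3, 5)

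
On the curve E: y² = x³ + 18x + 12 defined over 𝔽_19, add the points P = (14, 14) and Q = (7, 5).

(14, 14) + (7, 5). λ = (5 - 14)/(7 - 14) ≡ 10/12 mod 19. 12⁻¹ ≡ 8 (mod 19), so λ ≡ 4.
  x = λ² - 14 - 7 = 16 - 21 ≡ 14; y = λ·(14 - 14) - 14 ≡ 5. → (14, 5)

(14, 5)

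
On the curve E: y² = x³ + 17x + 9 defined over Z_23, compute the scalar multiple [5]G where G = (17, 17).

(12, 3)

Double-and-add on 5 = (101)₂. Start with G = (17, 17) for the leading 1-bit.
double: tangent at (17, 17): λ = (3·17² + 17)/(2·17) ≡ 10/11. 11⁻¹ ≡ 21 (mod 23) since 11·21 = 231 ≡ 1, so λ ≡ 10·21 ≡ 3.
  x = λ² - 17 - 17 = 9 - 34 ≡ 21; y = λ·(17 - 21) - 17 ≡ 17. → (21, 17)
double: tangent at (21, 17): λ = (3·21² + 17)/(2·17) ≡ 6/11. 11⁻¹ ≡ 21 (mod 23), so λ ≡ 6·21 ≡ 11.
  x = λ² - 21 - 21 = 121 - 42 ≡ 10; y = λ·(21 - 10) - 17 ≡ 12. → (10, 12)
add G: (10, 12) + (17, 17). λ = (17 - 12)/(17 - 10) ≡ 5/7 mod 23. 7⁻¹ ≡ 10 (mod 23) since 7·10 = 70 ≡ 1, so λ ≡ 4.
  x = λ² - 10 - 17 = 16 - 27 ≡ 12; y = λ·(10 - 12) - 12 ≡ 3. → (12, 3)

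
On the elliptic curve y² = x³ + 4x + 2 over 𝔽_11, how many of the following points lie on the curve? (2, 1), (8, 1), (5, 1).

0

(2, 1): 1² ≡ 1, rhs ≡ 7 → off.
(8, 1): 1² ≡ 1, rhs ≡ 7 → off.
(5, 1): 1² ≡ 1, rhs ≡ 4 → off.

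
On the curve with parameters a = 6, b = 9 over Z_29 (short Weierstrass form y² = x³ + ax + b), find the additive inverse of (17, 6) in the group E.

(17, 23)

-(17, 6) = (17, -6 mod 29) = (17, 23).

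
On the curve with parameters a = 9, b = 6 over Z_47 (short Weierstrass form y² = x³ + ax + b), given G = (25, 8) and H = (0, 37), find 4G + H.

(0, 10)

First 4G:
Repeated addition: build up to 4G.
2G: tangent at (25, 8): λ = (3·25² + 9)/(2·8) ≡ 4/16. 16⁻¹ ≡ 3 (mod 47) since 16·3 = 48 ≡ 1, so λ ≡ 4·3 ≡ 12.
  x = λ² - 25 - 25 = 144 - 50 ≡ 0; y = λ·(25 - 0) - 8 ≡ 10. → (0, 10)
3G: (0, 10) + (25, 8). λ = (8 - 10)/(25 - 0) ≡ 45/25 mod 47. 25⁻¹ ≡ 32 (mod 47), so λ ≡ 30.
  x = λ² - 0 - 25 = 900 - 25 ≡ 29; y = λ·(0 - 29) - 10 ≡ 13. → (29, 13)
4G: (29, 13) + (25, 8). λ = (8 - 13)/(25 - 29) ≡ 42/43 mod 47. 43⁻¹ ≡ 35 (mod 47), so λ ≡ 13.
  x = λ² - 29 - 25 = 169 - 54 ≡ 21; y = λ·(29 - 21) - 13 ≡ 44. → (21, 44)
4G = (21, 44).
Finally 4G + H:
(21, 44) + (0, 37). λ = (37 - 44)/(0 - 21) ≡ 40/26 mod 47. 26⁻¹ ≡ 38 (mod 47), so λ ≡ 16.
  x = λ² - 21 - 0 = 256 - 21 ≡ 0; y = λ·(21 - 0) - 44 ≡ 10. → (0, 10)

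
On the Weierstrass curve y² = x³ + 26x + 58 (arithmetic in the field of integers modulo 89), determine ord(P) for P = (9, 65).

7

2P: tangent at (9, 65): λ = (3·9² + 26)/(2·65) ≡ 2/41. 41⁻¹ ≡ 76 (mod 89), so λ ≡ 2·76 ≡ 63.
  x = λ² - 9 - 9 = 3969 - 18 ≡ 35; y = λ·(9 - 35) - 65 ≡ 77. → (35, 77)
3P: (35, 77) + (9, 65). λ = (65 - 77)/(9 - 35) ≡ 77/63 mod 89. 63⁻¹ ≡ 65 (mod 89), so λ ≡ 21.
  x = λ² - 35 - 9 = 441 - 44 ≡ 41; y = λ·(35 - 41) - 77 ≡ 64. → (41, 64)
4P: (41, 64) + (9, 65). λ = (65 - 64)/(9 - 41) ≡ 1/57 mod 89. 57⁻¹ ≡ 25 (mod 89), so λ ≡ 25.
  x = λ² - 41 - 9 = 625 - 50 ≡ 41; y = λ·(41 - 41) - 64 ≡ 25. → (41, 25)
5P: (41, 25) + (9, 65). λ = (65 - 25)/(9 - 41) ≡ 40/57 mod 89. 57⁻¹ ≡ 25 (mod 89), so λ ≡ 21.
  x = λ² - 41 - 9 = 441 - 50 ≡ 35; y = λ·(41 - 35) - 25 ≡ 12. → (35, 12)
6P: (35, 12) + (9, 65). λ = (65 - 12)/(9 - 35) ≡ 53/63 mod 89. 63⁻¹ ≡ 65 (mod 89), so λ ≡ 63.
  x = λ² - 35 - 9 = 3969 - 44 ≡ 9; y = λ·(35 - 9) - 12 ≡ 24. → (9, 24)
7P: (9, 24) + (9, 65): same x and y₁ ≡ -y₂, so the sum is ∞.
7P = ∞, so the order is 7.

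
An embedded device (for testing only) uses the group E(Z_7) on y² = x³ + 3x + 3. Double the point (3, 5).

tangent at (3, 5): λ = (3·3² + 3)/(2·5) ≡ 2/3. 3⁻¹ ≡ 5 (mod 7), so λ ≡ 2·5 ≡ 3.
  x = λ² - 3 - 3 = 9 - 6 ≡ 3; y = λ·(3 - 3) - 5 ≡ 2. → (3, 2)

(3, 2)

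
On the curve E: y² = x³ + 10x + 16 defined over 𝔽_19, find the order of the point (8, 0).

2

2P: (8, 0) + (8, 0): same x and y₁ ≡ -y₂, so the sum is O.
2P = O, so the order is 2.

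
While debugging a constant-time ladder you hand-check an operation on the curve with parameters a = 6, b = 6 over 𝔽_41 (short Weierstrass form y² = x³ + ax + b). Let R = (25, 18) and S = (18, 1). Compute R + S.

(29, 25)

(25, 18) + (18, 1). λ = (1 - 18)/(18 - 25) ≡ 24/34 mod 41. 34⁻¹ ≡ 35 (mod 41) since 34·35 = 1190 ≡ 1, so λ ≡ 20.
  x = λ² - 25 - 18 = 400 - 43 ≡ 29; y = λ·(25 - 29) - 18 ≡ 25. → (29, 25)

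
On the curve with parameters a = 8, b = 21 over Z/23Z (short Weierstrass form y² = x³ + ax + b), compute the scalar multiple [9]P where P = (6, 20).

Double-and-add on 9 = (1001)₂. Start with P = (6, 20) for the leading 1-bit.
double: tangent at (6, 20): λ = (3·6² + 8)/(2·20) ≡ 1/17. 17⁻¹ ≡ 19 (mod 23), so λ ≡ 1·19 ≡ 19.
  x = λ² - 6 - 6 = 361 - 12 ≡ 4; y = λ·(6 - 4) - 20 ≡ 18. → (4, 18)
double: tangent at (4, 18): λ = (3·4² + 8)/(2·18) ≡ 10/13. 13⁻¹ ≡ 16 (mod 23), so λ ≡ 10·16 ≡ 22.
  x = λ² - 4 - 4 = 484 - 8 ≡ 16; y = λ·(4 - 16) - 18 ≡ 17. → (16, 17)
double: tangent at (16, 17): λ = (3·16² + 8)/(2·17) ≡ 17/11. 11⁻¹ ≡ 21 (mod 23), so λ ≡ 17·21 ≡ 12.
  x = λ² - 16 - 16 = 144 - 32 ≡ 20; y = λ·(16 - 20) - 17 ≡ 4. → (20, 4)
add P: (20, 4) + (6, 20). λ = (20 - 4)/(6 - 20) ≡ 16/9 mod 23. 9⁻¹ ≡ 18 (mod 23) since 9·18 = 162 ≡ 1, so λ ≡ 12.
  x = λ² - 20 - 6 = 144 - 26 ≡ 3; y = λ·(20 - 3) - 4 ≡ 16. → (3, 16)

(3, 16)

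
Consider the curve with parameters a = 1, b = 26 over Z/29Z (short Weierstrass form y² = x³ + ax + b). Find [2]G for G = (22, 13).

tangent at (22, 13): λ = (3·22² + 1)/(2·13) ≡ 3/26. 26⁻¹ ≡ 19 (mod 29), so λ ≡ 3·19 ≡ 28.
  x = λ² - 22 - 22 = 784 - 44 ≡ 15; y = λ·(22 - 15) - 13 ≡ 9. → (15, 9)

(15, 9)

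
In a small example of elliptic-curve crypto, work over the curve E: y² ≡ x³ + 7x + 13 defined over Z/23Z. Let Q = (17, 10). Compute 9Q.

(11, 8)

Double-and-add on 9 = (1001)₂. Start with Q = (17, 10) for the leading 1-bit.
double: tangent at (17, 10): λ = (3·17² + 7)/(2·10) ≡ 0/20. 20⁻¹ ≡ 15 (mod 23) since 20·15 = 300 ≡ 1, so λ ≡ 0·15 ≡ 0.
  x = λ² - 17 - 17 = 0 - 34 ≡ 12; y = λ·(17 - 12) - 10 ≡ 13. → (12, 13)
double: tangent at (12, 13): λ = (3·12² + 7)/(2·13) ≡ 2/3. 3⁻¹ ≡ 8 (mod 23) since 3·8 = 24 ≡ 1, so λ ≡ 2·8 ≡ 16.
  x = λ² - 12 - 12 = 256 - 24 ≡ 2; y = λ·(12 - 2) - 13 ≡ 9. → (2, 9)
double: tangent at (2, 9): λ = (3·2² + 7)/(2·9) ≡ 19/18. 18⁻¹ ≡ 9 (mod 23), so λ ≡ 19·9 ≡ 10.
  x = λ² - 2 - 2 = 100 - 4 ≡ 4; y = λ·(2 - 4) - 9 ≡ 17. → (4, 17)
add Q: (4, 17) + (17, 10). λ = (10 - 17)/(17 - 4) ≡ 16/13 mod 23. 13⁻¹ ≡ 16 (mod 23) since 13·16 = 208 ≡ 1, so λ ≡ 3.
  x = λ² - 4 - 17 = 9 - 21 ≡ 11; y = λ·(4 - 11) - 17 ≡ 8. → (11, 8)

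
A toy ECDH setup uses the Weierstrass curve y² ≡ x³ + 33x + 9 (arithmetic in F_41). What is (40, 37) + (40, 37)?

tangent at (40, 37): λ = (3·40² + 33)/(2·37) ≡ 36/33. 33⁻¹ ≡ 5 (mod 41) since 33·5 = 165 ≡ 1, so λ ≡ 36·5 ≡ 16.
  x = λ² - 40 - 40 = 256 - 80 ≡ 12; y = λ·(40 - 12) - 37 ≡ 1. → (12, 1)

(12, 1)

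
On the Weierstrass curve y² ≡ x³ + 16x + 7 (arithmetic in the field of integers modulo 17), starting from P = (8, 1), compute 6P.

(15, 16)

Repeated addition: build up to 6P.
2P: tangent at (8, 1): λ = (3·8² + 16)/(2·1) ≡ 4/2. 2⁻¹ ≡ 9 (mod 17), so λ ≡ 4·9 ≡ 2.
  x = λ² - 8 - 8 = 4 - 16 ≡ 5; y = λ·(8 - 5) - 1 ≡ 5. → (5, 5)
3P: (5, 5) + (8, 1). λ = (1 - 5)/(8 - 5) ≡ 13/3 mod 17. 3⁻¹ ≡ 6 (mod 17) since 3·6 = 18 ≡ 1, so λ ≡ 10.
  x = λ² - 5 - 8 = 100 - 13 ≡ 2; y = λ·(5 - 2) - 5 ≡ 8. → (2, 8)
4P: (2, 8) + (8, 1). λ = (1 - 8)/(8 - 2) ≡ 10/6 mod 17. 6⁻¹ ≡ 3 (mod 17) since 6·3 = 18 ≡ 1, so λ ≡ 13.
  x = λ² - 2 - 8 = 169 - 10 ≡ 6; y = λ·(2 - 6) - 8 ≡ 8. → (6, 8)
5P: (6, 8) + (8, 1). λ = (1 - 8)/(8 - 6) ≡ 10/2 mod 17. 2⁻¹ ≡ 9 (mod 17) since 2·9 = 18 ≡ 1, so λ ≡ 5.
  x = λ² - 6 - 8 = 25 - 14 ≡ 11; y = λ·(6 - 11) - 8 ≡ 1. → (11, 1)
6P: (11, 1) + (8, 1). λ = (1 - 1)/(8 - 11) ≡ 0/14 mod 17. 14⁻¹ ≡ 11 (mod 17), so λ ≡ 0.
  x = λ² - 11 - 8 = 0 - 19 ≡ 15; y = λ·(11 - 15) - 1 ≡ 16. → (15, 16)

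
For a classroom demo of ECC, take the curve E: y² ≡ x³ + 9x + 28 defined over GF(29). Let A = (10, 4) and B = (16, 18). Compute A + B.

(10, 4) + (16, 18). λ = (18 - 4)/(16 - 10) ≡ 14/6 mod 29. 6⁻¹ ≡ 5 (mod 29), so λ ≡ 12.
  x = λ² - 10 - 16 = 144 - 26 ≡ 2; y = λ·(10 - 2) - 4 ≡ 5. → (2, 5)

(2, 5)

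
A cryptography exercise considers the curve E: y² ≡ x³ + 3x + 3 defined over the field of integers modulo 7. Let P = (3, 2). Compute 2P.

tangent at (3, 2): λ = (3·3² + 3)/(2·2) ≡ 2/4. 4⁻¹ ≡ 2 (mod 7), so λ ≡ 2·2 ≡ 4.
  x = λ² - 3 - 3 = 16 - 6 ≡ 3; y = λ·(3 - 3) - 2 ≡ 5. → (3, 5)

(3, 5)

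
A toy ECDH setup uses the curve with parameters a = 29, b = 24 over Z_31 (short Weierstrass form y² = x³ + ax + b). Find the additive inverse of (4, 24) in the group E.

(4, 7)

-(4, 24) = (4, -24 mod 31) = (4, 7).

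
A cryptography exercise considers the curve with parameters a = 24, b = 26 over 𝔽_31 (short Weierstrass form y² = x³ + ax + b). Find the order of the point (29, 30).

8

2P: tangent at (29, 30): λ = (3·29² + 24)/(2·30) ≡ 5/29. 29⁻¹ ≡ 15 (mod 31) since 29·15 = 435 ≡ 1, so λ ≡ 5·15 ≡ 13.
  x = λ² - 29 - 29 = 169 - 58 ≡ 18; y = λ·(29 - 18) - 30 ≡ 20. → (18, 20)
3P: (18, 20) + (29, 30). λ = (30 - 20)/(29 - 18) ≡ 10/11 mod 31. 11⁻¹ ≡ 17 (mod 31), so λ ≡ 15.
  x = λ² - 18 - 29 = 225 - 47 ≡ 23; y = λ·(18 - 23) - 20 ≡ 29. → (23, 29)
4P: (23, 29) + (29, 30). λ = (30 - 29)/(29 - 23) ≡ 1/6 mod 31. 6⁻¹ ≡ 26 (mod 31) since 6·26 = 156 ≡ 1, so λ ≡ 26.
  x = λ² - 23 - 29 = 676 - 52 ≡ 4; y = λ·(23 - 4) - 29 ≡ 0. → (4, 0)
5P: (4, 0) + (29, 30). λ = (30 - 0)/(29 - 4) ≡ 30/25 mod 31. 25⁻¹ ≡ 5 (mod 31) since 25·5 = 125 ≡ 1, so λ ≡ 26.
  x = λ² - 4 - 29 = 676 - 33 ≡ 23; y = λ·(4 - 23) - 0 ≡ 2. → (23, 2)
6P: (23, 2) + (29, 30). λ = (30 - 2)/(29 - 23) ≡ 28/6 mod 31. 6⁻¹ ≡ 26 (mod 31), so λ ≡ 15.
  x = λ² - 23 - 29 = 225 - 52 ≡ 18; y = λ·(23 - 18) - 2 ≡ 11. → (18, 11)
7P: (18, 11) + (29, 30). λ = (30 - 11)/(29 - 18) ≡ 19/11 mod 31. 11⁻¹ ≡ 17 (mod 31), so λ ≡ 13.
  x = λ² - 18 - 29 = 169 - 47 ≡ 29; y = λ·(18 - 29) - 11 ≡ 1. → (29, 1)
8P: (29, 1) + (29, 30): same x and y₁ ≡ -y₂, so the sum is the point at infinity.
8P = the point at infinity, so the order is 8.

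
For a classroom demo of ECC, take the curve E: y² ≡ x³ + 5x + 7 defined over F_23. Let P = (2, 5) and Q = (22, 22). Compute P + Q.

(2, 5) + (22, 22). λ = (22 - 5)/(22 - 2) ≡ 17/20 mod 23. 20⁻¹ ≡ 15 (mod 23) since 20·15 = 300 ≡ 1, so λ ≡ 2.
  x = λ² - 2 - 22 = 4 - 24 ≡ 3; y = λ·(2 - 3) - 5 ≡ 16. → (3, 16)

(3, 16)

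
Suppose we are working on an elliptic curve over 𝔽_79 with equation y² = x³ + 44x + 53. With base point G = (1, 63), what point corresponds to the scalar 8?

Repeated addition: build up to 8G.
2G: tangent at (1, 63): λ = (3·1² + 44)/(2·63) ≡ 47/47. 47⁻¹ ≡ 37 (mod 79) since 47·37 = 1739 ≡ 1, so λ ≡ 47·37 ≡ 1.
  x = λ² - 1 - 1 = 1 - 2 ≡ 78; y = λ·(1 - 78) - 63 ≡ 18. → (78, 18)
3G: (78, 18) + (1, 63). λ = (63 - 18)/(1 - 78) ≡ 45/2 mod 79. 2⁻¹ ≡ 40 (mod 79), so λ ≡ 62.
  x = λ² - 78 - 1 = 3844 - 79 ≡ 52; y = λ·(78 - 52) - 18 ≡ 14. → (52, 14)
4G: (52, 14) + (1, 63). λ = (63 - 14)/(1 - 52) ≡ 49/28 mod 79. 28⁻¹ ≡ 48 (mod 79) since 28·48 = 1344 ≡ 1, so λ ≡ 61.
  x = λ² - 52 - 1 = 3721 - 53 ≡ 34; y = λ·(52 - 34) - 14 ≡ 57. → (34, 57)
5G: (34, 57) + (1, 63). λ = (63 - 57)/(1 - 34) ≡ 6/46 mod 79. 46⁻¹ ≡ 67 (mod 79), so λ ≡ 7.
  x = λ² - 34 - 1 = 49 - 35 ≡ 14; y = λ·(34 - 14) - 57 ≡ 4. → (14, 4)
6G: (14, 4) + (1, 63). λ = (63 - 4)/(1 - 14) ≡ 59/66 mod 79. 66⁻¹ ≡ 6 (mod 79), so λ ≡ 38.
  x = λ² - 14 - 1 = 1444 - 15 ≡ 7; y = λ·(14 - 7) - 4 ≡ 25. → (7, 25)
7G: (7, 25) + (1, 63). λ = (63 - 25)/(1 - 7) ≡ 38/73 mod 79. 73⁻¹ ≡ 13 (mod 79), so λ ≡ 20.
  x = λ² - 7 - 1 = 400 - 8 ≡ 76; y = λ·(7 - 76) - 25 ≡ 17. → (76, 17)
8G: (76, 17) + (1, 63). λ = (63 - 17)/(1 - 76) ≡ 46/4 mod 79. 4⁻¹ ≡ 20 (mod 79) since 4·20 = 80 ≡ 1, so λ ≡ 51.
  x = λ² - 76 - 1 = 2601 - 77 ≡ 75; y = λ·(76 - 75) - 17 ≡ 34. → (75, 34)

(75, 34)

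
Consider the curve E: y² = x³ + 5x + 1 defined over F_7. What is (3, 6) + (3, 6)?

(5, 5)

tangent at (3, 6): λ = (3·3² + 5)/(2·6) ≡ 4/5. 5⁻¹ ≡ 3 (mod 7) since 5·3 = 15 ≡ 1, so λ ≡ 4·3 ≡ 5.
  x = λ² - 3 - 3 = 25 - 6 ≡ 5; y = λ·(3 - 5) - 6 ≡ 5. → (5, 5)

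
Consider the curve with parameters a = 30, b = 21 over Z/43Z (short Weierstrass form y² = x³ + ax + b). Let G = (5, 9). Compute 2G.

(30, 10)

tangent at (5, 9): λ = (3·5² + 30)/(2·9) ≡ 19/18. 18⁻¹ ≡ 12 (mod 43) since 18·12 = 216 ≡ 1, so λ ≡ 19·12 ≡ 13.
  x = λ² - 5 - 5 = 169 - 10 ≡ 30; y = λ·(5 - 30) - 9 ≡ 10. → (30, 10)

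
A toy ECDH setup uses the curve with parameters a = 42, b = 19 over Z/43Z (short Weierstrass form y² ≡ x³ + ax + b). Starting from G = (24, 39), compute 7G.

Repeated addition: build up to 7G.
2G: tangent at (24, 39): λ = (3·24² + 42)/(2·39) ≡ 7/35. 35⁻¹ ≡ 16 (mod 43), so λ ≡ 7·16 ≡ 26.
  x = λ² - 24 - 24 = 676 - 48 ≡ 26; y = λ·(24 - 26) - 39 ≡ 38. → (26, 38)
3G: (26, 38) + (24, 39). λ = (39 - 38)/(24 - 26) ≡ 1/41 mod 43. 41⁻¹ ≡ 21 (mod 43), so λ ≡ 21.
  x = λ² - 26 - 24 = 441 - 50 ≡ 4; y = λ·(26 - 4) - 38 ≡ 37. → (4, 37)
4G: (4, 37) + (24, 39). λ = (39 - 37)/(24 - 4) ≡ 2/20 mod 43. 20⁻¹ ≡ 28 (mod 43), so λ ≡ 13.
  x = λ² - 4 - 24 = 169 - 28 ≡ 12; y = λ·(4 - 12) - 37 ≡ 31. → (12, 31)
5G: (12, 31) + (24, 39). λ = (39 - 31)/(24 - 12) ≡ 8/12 mod 43. 12⁻¹ ≡ 18 (mod 43) since 12·18 = 216 ≡ 1, so λ ≡ 15.
  x = λ² - 12 - 24 = 225 - 36 ≡ 17; y = λ·(12 - 17) - 31 ≡ 23. → (17, 23)
6G: (17, 23) + (24, 39). λ = (39 - 23)/(24 - 17) ≡ 16/7 mod 43. 7⁻¹ ≡ 37 (mod 43), so λ ≡ 33.
  x = λ² - 17 - 24 = 1089 - 41 ≡ 16; y = λ·(17 - 16) - 23 ≡ 10. → (16, 10)
7G: (16, 10) + (24, 39). λ = (39 - 10)/(24 - 16) ≡ 29/8 mod 43. 8⁻¹ ≡ 27 (mod 43) since 8·27 = 216 ≡ 1, so λ ≡ 9.
  x = λ² - 16 - 24 = 81 - 40 ≡ 41; y = λ·(16 - 41) - 10 ≡ 23. → (41, 23)

(41, 23)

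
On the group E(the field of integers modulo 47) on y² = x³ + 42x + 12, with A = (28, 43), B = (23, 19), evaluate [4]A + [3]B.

First 4A:
Double-and-add on 4 = (100)₂. Start with A = (28, 43) for the leading 1-bit.
double: tangent at (28, 43): λ = (3·28² + 42)/(2·43) ≡ 44/39. 39⁻¹ ≡ 41 (mod 47), so λ ≡ 44·41 ≡ 18.
  x = λ² - 28 - 28 = 324 - 56 ≡ 33; y = λ·(28 - 33) - 43 ≡ 8. → (33, 8)
double: tangent at (33, 8): λ = (3·33² + 42)/(2·8) ≡ 19/16. 16⁻¹ ≡ 3 (mod 47), so λ ≡ 19·3 ≡ 10.
  x = λ² - 33 - 33 = 100 - 66 ≡ 34; y = λ·(33 - 34) - 8 ≡ 29. → (34, 29)
4A = (34, 29).
Next 3B:
Repeated addition: build up to 3B.
2B: tangent at (23, 19): λ = (3·23² + 42)/(2·19) ≡ 31/38. 38⁻¹ ≡ 26 (mod 47), so λ ≡ 31·26 ≡ 7.
  x = λ² - 23 - 23 = 49 - 46 ≡ 3; y = λ·(23 - 3) - 19 ≡ 27. → (3, 27)
3B: (3, 27) + (23, 19). λ = (19 - 27)/(23 - 3) ≡ 39/20 mod 47. 20⁻¹ ≡ 40 (mod 47) since 20·40 = 800 ≡ 1, so λ ≡ 9.
  x = λ² - 3 - 23 = 81 - 26 ≡ 8; y = λ·(3 - 8) - 27 ≡ 22. → (8, 22)
3B = (8, 22).
Finally 4A + 3B:
(34, 29) + (8, 22). λ = (22 - 29)/(8 - 34) ≡ 40/21 mod 47. 21⁻¹ ≡ 9 (mod 47) since 21·9 = 189 ≡ 1, so λ ≡ 31.
  x = λ² - 34 - 8 = 961 - 42 ≡ 26; y = λ·(34 - 26) - 29 ≡ 31. → (26, 31)

(26, 31)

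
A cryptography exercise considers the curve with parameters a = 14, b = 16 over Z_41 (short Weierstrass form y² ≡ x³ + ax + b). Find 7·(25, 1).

(25, 1)

Write P = (25, 1).
Repeated addition: build up to 7P.
2P: tangent at (25, 1): λ = (3·25² + 14)/(2·1) ≡ 3/2. 2⁻¹ ≡ 21 (mod 41), so λ ≡ 3·21 ≡ 22.
  x = λ² - 25 - 25 = 484 - 50 ≡ 24; y = λ·(25 - 24) - 1 ≡ 21. → (24, 21)
3P: (24, 21) + (25, 1). λ = (1 - 21)/(25 - 24) ≡ 21/1 mod 41. 1⁻¹ ≡ 1 (mod 41), so λ ≡ 21.
  x = λ² - 24 - 25 = 441 - 49 ≡ 23; y = λ·(24 - 23) - 21 ≡ 0. → (23, 0)
4P: (23, 0) + (25, 1). λ = (1 - 0)/(25 - 23) ≡ 1/2 mod 41. 2⁻¹ ≡ 21 (mod 41), so λ ≡ 21.
  x = λ² - 23 - 25 = 441 - 48 ≡ 24; y = λ·(23 - 24) - 0 ≡ 20. → (24, 20)
5P: (24, 20) + (25, 1). λ = (1 - 20)/(25 - 24) ≡ 22/1 mod 41. 1⁻¹ ≡ 1 (mod 41), so λ ≡ 22.
  x = λ² - 24 - 25 = 484 - 49 ≡ 25; y = λ·(24 - 25) - 20 ≡ 40. → (25, 40)
6P: (25, 40) + (25, 1): same x and y₁ ≡ -y₂, so the sum is O.
7P: O + (25, 1) = (25, 1) (identity).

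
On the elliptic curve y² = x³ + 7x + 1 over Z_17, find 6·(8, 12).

(10, 0)

Write G = (8, 12).
Repeated addition: build up to 6G.
2G: tangent at (8, 12): λ = (3·8² + 7)/(2·12) ≡ 12/7. 7⁻¹ ≡ 5 (mod 17), so λ ≡ 12·5 ≡ 9.
  x = λ² - 8 - 8 = 81 - 16 ≡ 14; y = λ·(8 - 14) - 12 ≡ 2. → (14, 2)
3G: (14, 2) + (8, 12). λ = (12 - 2)/(8 - 14) ≡ 10/11 mod 17. 11⁻¹ ≡ 14 (mod 17), so λ ≡ 4.
  x = λ² - 14 - 8 = 16 - 22 ≡ 11; y = λ·(14 - 11) - 2 ≡ 10. → (11, 10)
4G: (11, 10) + (8, 12). λ = (12 - 10)/(8 - 11) ≡ 2/14 mod 17. 14⁻¹ ≡ 11 (mod 17) since 14·11 = 154 ≡ 1, so λ ≡ 5.
  x = λ² - 11 - 8 = 25 - 19 ≡ 6; y = λ·(11 - 6) - 10 ≡ 15. → (6, 15)
5G: (6, 15) + (8, 12). λ = (12 - 15)/(8 - 6) ≡ 14/2 mod 17. 2⁻¹ ≡ 9 (mod 17), so λ ≡ 7.
  x = λ² - 6 - 8 = 49 - 14 ≡ 1; y = λ·(6 - 1) - 15 ≡ 3. → (1, 3)
6G: (1, 3) + (8, 12). λ = (12 - 3)/(8 - 1) ≡ 9/7 mod 17. 7⁻¹ ≡ 5 (mod 17) since 7·5 = 35 ≡ 1, so λ ≡ 11.
  x = λ² - 1 - 8 = 121 - 9 ≡ 10; y = λ·(1 - 10) - 3 ≡ 0. → (10, 0)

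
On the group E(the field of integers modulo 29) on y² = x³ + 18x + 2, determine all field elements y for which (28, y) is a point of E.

none

x³ + 18x + 2 = 22458 ≡ 12 (mod 29).
12 is a non-residue mod 29; no y exists.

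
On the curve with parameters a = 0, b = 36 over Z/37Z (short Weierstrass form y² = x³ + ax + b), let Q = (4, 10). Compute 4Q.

Repeated addition: build up to 4Q.
2Q: tangent at (4, 10): λ = (3·4² + 0)/(2·10) ≡ 11/20. 20⁻¹ ≡ 13 (mod 37), so λ ≡ 11·13 ≡ 32.
  x = λ² - 4 - 4 = 1024 - 8 ≡ 17; y = λ·(4 - 17) - 10 ≡ 18. → (17, 18)
3Q: (17, 18) + (4, 10). λ = (10 - 18)/(4 - 17) ≡ 29/24 mod 37. 24⁻¹ ≡ 17 (mod 37), so λ ≡ 12.
  x = λ² - 17 - 4 = 144 - 21 ≡ 12; y = λ·(17 - 12) - 18 ≡ 5. → (12, 5)
4Q: (12, 5) + (4, 10). λ = (10 - 5)/(4 - 12) ≡ 5/29 mod 37. 29⁻¹ ≡ 23 (mod 37) since 29·23 = 667 ≡ 1, so λ ≡ 4.
  x = λ² - 12 - 4 = 16 - 16 ≡ 0; y = λ·(12 - 0) - 5 ≡ 6. → (0, 6)

(0, 6)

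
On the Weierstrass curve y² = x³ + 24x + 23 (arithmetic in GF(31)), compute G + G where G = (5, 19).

tangent at (5, 19): λ = (3·5² + 24)/(2·19) ≡ 6/7. 7⁻¹ ≡ 9 (mod 31), so λ ≡ 6·9 ≡ 23.
  x = λ² - 5 - 5 = 529 - 10 ≡ 23; y = λ·(5 - 23) - 19 ≡ 1. → (23, 1)

(23, 1)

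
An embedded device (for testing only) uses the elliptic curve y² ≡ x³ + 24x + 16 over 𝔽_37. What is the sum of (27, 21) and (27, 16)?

The two points share x = 27 and their y-coordinates satisfy 21 + 16 ≡ 0 (mod 37), so they are inverses. Their sum is ∞.

O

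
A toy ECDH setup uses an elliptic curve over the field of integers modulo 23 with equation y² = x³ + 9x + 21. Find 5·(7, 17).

(11, 5)

Write G = (7, 17).
Repeated addition: build up to 5G.
2G: tangent at (7, 17): λ = (3·7² + 9)/(2·17) ≡ 18/11. 11⁻¹ ≡ 21 (mod 23), so λ ≡ 18·21 ≡ 10.
  x = λ² - 7 - 7 = 100 - 14 ≡ 17; y = λ·(7 - 17) - 17 ≡ 21. → (17, 21)
3G: (17, 21) + (7, 17). λ = (17 - 21)/(7 - 17) ≡ 19/13 mod 23. 13⁻¹ ≡ 16 (mod 23) since 13·16 = 208 ≡ 1, so λ ≡ 5.
  x = λ² - 17 - 7 = 25 - 24 ≡ 1; y = λ·(17 - 1) - 21 ≡ 13. → (1, 13)
4G: (1, 13) + (7, 17). λ = (17 - 13)/(7 - 1) ≡ 4/6 mod 23. 6⁻¹ ≡ 4 (mod 23), so λ ≡ 16.
  x = λ² - 1 - 7 = 256 - 8 ≡ 18; y = λ·(1 - 18) - 13 ≡ 14. → (18, 14)
5G: (18, 14) + (7, 17). λ = (17 - 14)/(7 - 18) ≡ 3/12 mod 23. 12⁻¹ ≡ 2 (mod 23), so λ ≡ 6.
  x = λ² - 18 - 7 = 36 - 25 ≡ 11; y = λ·(18 - 11) - 14 ≡ 5. → (11, 5)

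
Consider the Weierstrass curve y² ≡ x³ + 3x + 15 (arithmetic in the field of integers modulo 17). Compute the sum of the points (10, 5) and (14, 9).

(11, 11)

(10, 5) + (14, 9). λ = (9 - 5)/(14 - 10) ≡ 4/4 mod 17. 4⁻¹ ≡ 13 (mod 17), so λ ≡ 1.
  x = λ² - 10 - 14 = 1 - 24 ≡ 11; y = λ·(10 - 11) - 5 ≡ 11. → (11, 11)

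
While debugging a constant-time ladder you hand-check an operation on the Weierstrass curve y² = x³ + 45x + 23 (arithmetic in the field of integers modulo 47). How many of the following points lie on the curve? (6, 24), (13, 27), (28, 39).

1

(6, 24): 24² ≡ 12, rhs ≡ 39 → off.
(13, 27): 27² ≡ 24, rhs ≡ 32 → off.
(28, 39): 39² ≡ 17, rhs ≡ 17 → on.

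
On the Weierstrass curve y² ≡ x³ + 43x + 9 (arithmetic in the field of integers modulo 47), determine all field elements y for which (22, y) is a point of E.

x³ + 43x + 9 = 11603 ≡ 41 (mod 47).
41 is a non-residue mod 47; no y exists.

none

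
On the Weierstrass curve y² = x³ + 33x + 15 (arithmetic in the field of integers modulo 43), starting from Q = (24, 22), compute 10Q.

Double-and-add on 10 = (1010)₂. Start with Q = (24, 22) for the leading 1-bit.
double: tangent at (24, 22): λ = (3·24² + 33)/(2·22) ≡ 41/1. 1⁻¹ ≡ 1 (mod 43), so λ ≡ 41·1 ≡ 41.
  x = λ² - 24 - 24 = 1681 - 48 ≡ 42; y = λ·(24 - 42) - 22 ≡ 14. → (42, 14)
double: tangent at (42, 14): λ = (3·42² + 33)/(2·14) ≡ 36/28. 28⁻¹ ≡ 20 (mod 43) since 28·20 = 560 ≡ 1, so λ ≡ 36·20 ≡ 32.
  x = λ² - 42 - 42 = 1024 - 84 ≡ 37; y = λ·(42 - 37) - 14 ≡ 17. → (37, 17)
add Q: (37, 17) + (24, 22). λ = (22 - 17)/(24 - 37) ≡ 5/30 mod 43. 30⁻¹ ≡ 33 (mod 43), so λ ≡ 36.
  x = λ² - 37 - 24 = 1296 - 61 ≡ 31; y = λ·(37 - 31) - 17 ≡ 27. → (31, 27)
double: tangent at (31, 27): λ = (3·31² + 33)/(2·27) ≡ 35/11. 11⁻¹ ≡ 4 (mod 43) since 11·4 = 44 ≡ 1, so λ ≡ 35·4 ≡ 11.
  x = λ² - 31 - 31 = 121 - 62 ≡ 16; y = λ·(31 - 16) - 27 ≡ 9. → (16, 9)

(16, 9)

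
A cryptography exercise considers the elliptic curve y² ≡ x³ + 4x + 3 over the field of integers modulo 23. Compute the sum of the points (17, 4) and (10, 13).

(0, 7)

(17, 4) + (10, 13). λ = (13 - 4)/(10 - 17) ≡ 9/16 mod 23. 16⁻¹ ≡ 13 (mod 23) since 16·13 = 208 ≡ 1, so λ ≡ 2.
  x = λ² - 17 - 10 = 4 - 27 ≡ 0; y = λ·(17 - 0) - 4 ≡ 7. → (0, 7)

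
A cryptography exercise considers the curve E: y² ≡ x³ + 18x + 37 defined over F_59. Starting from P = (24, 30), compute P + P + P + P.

(25, 8)

Double-and-add on 4 = (100)₂. Start with P = (24, 30) for the leading 1-bit.
double: tangent at (24, 30): λ = (3·24² + 18)/(2·30) ≡ 35/1. 1⁻¹ ≡ 1 (mod 59) since 1·1 = 1 ≡ 1, so λ ≡ 35·1 ≡ 35.
  x = λ² - 24 - 24 = 1225 - 48 ≡ 56; y = λ·(24 - 56) - 30 ≡ 30. → (56, 30)
double: tangent at (56, 30): λ = (3·56² + 18)/(2·30) ≡ 45/1. 1⁻¹ ≡ 1 (mod 59), so λ ≡ 45·1 ≡ 45.
  x = λ² - 56 - 56 = 2025 - 112 ≡ 25; y = λ·(56 - 25) - 30 ≡ 8. → (25, 8)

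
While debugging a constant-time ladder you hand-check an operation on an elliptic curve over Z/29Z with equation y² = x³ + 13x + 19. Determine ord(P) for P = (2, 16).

9

2P: tangent at (2, 16): λ = (3·2² + 13)/(2·16) ≡ 25/3. 3⁻¹ ≡ 10 (mod 29), so λ ≡ 25·10 ≡ 18.
  x = λ² - 2 - 2 = 324 - 4 ≡ 1; y = λ·(2 - 1) - 16 ≡ 2. → (1, 2)
3P: (1, 2) + (2, 16). λ = (16 - 2)/(2 - 1) ≡ 14/1 mod 29. 1⁻¹ ≡ 1 (mod 29), so λ ≡ 14.
  x = λ² - 1 - 2 = 196 - 3 ≡ 19; y = λ·(1 - 19) - 2 ≡ 7. → (19, 7)
4P: (19, 7) + (2, 16). λ = (16 - 7)/(2 - 19) ≡ 9/12 mod 29. 12⁻¹ ≡ 17 (mod 29) since 12·17 = 204 ≡ 1, so λ ≡ 8.
  x = λ² - 19 - 2 = 64 - 21 ≡ 14; y = λ·(19 - 14) - 7 ≡ 4. → (14, 4)
5P: (14, 4) + (2, 16). λ = (16 - 4)/(2 - 14) ≡ 12/17 mod 29. 17⁻¹ ≡ 12 (mod 29) since 17·12 = 204 ≡ 1, so λ ≡ 28.
  x = λ² - 14 - 2 = 784 - 16 ≡ 14; y = λ·(14 - 14) - 4 ≡ 25. → (14, 25)
6P: (14, 25) + (2, 16). λ = (16 - 25)/(2 - 14) ≡ 20/17 mod 29. 17⁻¹ ≡ 12 (mod 29), so λ ≡ 8.
  x = λ² - 14 - 2 = 64 - 16 ≡ 19; y = λ·(14 - 19) - 25 ≡ 22. → (19, 22)
7P: (19, 22) + (2, 16). λ = (16 - 22)/(2 - 19) ≡ 23/12 mod 29. 12⁻¹ ≡ 17 (mod 29), so λ ≡ 14.
  x = λ² - 19 - 2 = 196 - 21 ≡ 1; y = λ·(19 - 1) - 22 ≡ 27. → (1, 27)
8P: (1, 27) + (2, 16). λ = (16 - 27)/(2 - 1) ≡ 18/1 mod 29. 1⁻¹ ≡ 1 (mod 29), so λ ≡ 18.
  x = λ² - 1 - 2 = 324 - 3 ≡ 2; y = λ·(1 - 2) - 27 ≡ 13. → (2, 13)
9P: (2, 13) + (2, 16): same x and y₁ ≡ -y₂, so the sum is the point at infinity.
9P = the point at infinity, so the order is 9.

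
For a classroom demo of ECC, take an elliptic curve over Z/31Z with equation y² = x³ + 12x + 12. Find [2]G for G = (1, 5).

(8, 0)

tangent at (1, 5): λ = (3·1² + 12)/(2·5) ≡ 15/10. 10⁻¹ ≡ 28 (mod 31), so λ ≡ 15·28 ≡ 17.
  x = λ² - 1 - 1 = 289 - 2 ≡ 8; y = λ·(1 - 8) - 5 ≡ 0. → (8, 0)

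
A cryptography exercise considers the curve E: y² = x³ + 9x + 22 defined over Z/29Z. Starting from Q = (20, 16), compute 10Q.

(13, 4)

Repeated addition: build up to 10Q.
2Q: tangent at (20, 16): λ = (3·20² + 9)/(2·16) ≡ 20/3. 3⁻¹ ≡ 10 (mod 29), so λ ≡ 20·10 ≡ 26.
  x = λ² - 20 - 20 = 676 - 40 ≡ 27; y = λ·(20 - 27) - 16 ≡ 5. → (27, 5)
3Q: (27, 5) + (20, 16). λ = (16 - 5)/(20 - 27) ≡ 11/22 mod 29. 22⁻¹ ≡ 4 (mod 29) since 22·4 = 88 ≡ 1, so λ ≡ 15.
  x = λ² - 27 - 20 = 225 - 47 ≡ 4; y = λ·(27 - 4) - 5 ≡ 21. → (4, 21)
4Q: (4, 21) + (20, 16). λ = (16 - 21)/(20 - 4) ≡ 24/16 mod 29. 16⁻¹ ≡ 20 (mod 29), so λ ≡ 16.
  x = λ² - 4 - 20 = 256 - 24 ≡ 0; y = λ·(4 - 0) - 21 ≡ 14. → (0, 14)
5Q: (0, 14) + (20, 16). λ = (16 - 14)/(20 - 0) ≡ 2/20 mod 29. 20⁻¹ ≡ 16 (mod 29) since 20·16 = 320 ≡ 1, so λ ≡ 3.
  x = λ² - 0 - 20 = 9 - 20 ≡ 18; y = λ·(0 - 18) - 14 ≡ 19. → (18, 19)
6Q: (18, 19) + (20, 16). λ = (16 - 19)/(20 - 18) ≡ 26/2 mod 29. 2⁻¹ ≡ 15 (mod 29) since 2·15 = 30 ≡ 1, so λ ≡ 13.
  x = λ² - 18 - 20 = 169 - 38 ≡ 15; y = λ·(18 - 15) - 19 ≡ 20. → (15, 20)
7Q: (15, 20) + (20, 16). λ = (16 - 20)/(20 - 15) ≡ 25/5 mod 29. 5⁻¹ ≡ 6 (mod 29) since 5·6 = 30 ≡ 1, so λ ≡ 5.
  x = λ² - 15 - 20 = 25 - 35 ≡ 19; y = λ·(15 - 19) - 20 ≡ 18. → (19, 18)
8Q: (19, 18) + (20, 16). λ = (16 - 18)/(20 - 19) ≡ 27/1 mod 29. 1⁻¹ ≡ 1 (mod 29) since 1·1 = 1 ≡ 1, so λ ≡ 27.
  x = λ² - 19 - 20 = 729 - 39 ≡ 23; y = λ·(19 - 23) - 18 ≡ 19. → (23, 19)
9Q: (23, 19) + (20, 16). λ = (16 - 19)/(20 - 23) ≡ 26/26 mod 29. 26⁻¹ ≡ 19 (mod 29) since 26·19 = 494 ≡ 1, so λ ≡ 1.
  x = λ² - 23 - 20 = 1 - 43 ≡ 16; y = λ·(23 - 16) - 19 ≡ 17. → (16, 17)
10Q: (16, 17) + (20, 16). λ = (16 - 17)/(20 - 16) ≡ 28/4 mod 29. 4⁻¹ ≡ 22 (mod 29), so λ ≡ 7.
  x = λ² - 16 - 20 = 49 - 36 ≡ 13; y = λ·(16 - 13) - 17 ≡ 4. → (13, 4)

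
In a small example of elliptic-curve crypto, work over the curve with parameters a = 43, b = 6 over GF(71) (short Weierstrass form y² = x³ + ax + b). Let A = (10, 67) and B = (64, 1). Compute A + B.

(2, 10)

(10, 67) + (64, 1). λ = (1 - 67)/(64 - 10) ≡ 5/54 mod 71. 54⁻¹ ≡ 25 (mod 71), so λ ≡ 54.
  x = λ² - 10 - 64 = 2916 - 74 ≡ 2; y = λ·(10 - 2) - 67 ≡ 10. → (2, 10)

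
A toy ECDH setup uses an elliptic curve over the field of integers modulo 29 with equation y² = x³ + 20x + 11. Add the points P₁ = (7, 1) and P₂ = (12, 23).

(7, 1) + (12, 23). λ = (23 - 1)/(12 - 7) ≡ 22/5 mod 29. 5⁻¹ ≡ 6 (mod 29) since 5·6 = 30 ≡ 1, so λ ≡ 16.
  x = λ² - 7 - 12 = 256 - 19 ≡ 5; y = λ·(7 - 5) - 1 ≡ 2. → (5, 2)

(5, 2)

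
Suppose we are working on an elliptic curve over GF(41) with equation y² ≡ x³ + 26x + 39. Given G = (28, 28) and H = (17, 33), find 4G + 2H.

(7, 20)

First 4G:
Double-and-add on 4 = (100)₂. Start with G = (28, 28) for the leading 1-bit.
double: tangent at (28, 28): λ = (3·28² + 26)/(2·28) ≡ 0/15. 15⁻¹ ≡ 11 (mod 41) since 15·11 = 165 ≡ 1, so λ ≡ 0·11 ≡ 0.
  x = λ² - 28 - 28 = 0 - 56 ≡ 26; y = λ·(28 - 26) - 28 ≡ 13. → (26, 13)
double: tangent at (26, 13): λ = (3·26² + 26)/(2·13) ≡ 4/26. 26⁻¹ ≡ 30 (mod 41), so λ ≡ 4·30 ≡ 38.
  x = λ² - 26 - 26 = 1444 - 52 ≡ 39; y = λ·(26 - 39) - 13 ≡ 26. → (39, 26)
4G = (39, 26).
Next 2H:
Repeated addition: build up to 2H.
2H: tangent at (17, 33): λ = (3·17² + 26)/(2·33) ≡ 32/25. 25⁻¹ ≡ 23 (mod 41) since 25·23 = 575 ≡ 1, so λ ≡ 32·23 ≡ 39.
  x = λ² - 17 - 17 = 1521 - 34 ≡ 11; y = λ·(17 - 11) - 33 ≡ 37. → (11, 37)
2H = (11, 37).
Finally 4G + 2H:
(39, 26) + (11, 37). λ = (37 - 26)/(11 - 39) ≡ 11/13 mod 41. 13⁻¹ ≡ 19 (mod 41), so λ ≡ 4.
  x = λ² - 39 - 11 = 16 - 50 ≡ 7; y = λ·(39 - 7) - 26 ≡ 20. → (7, 20)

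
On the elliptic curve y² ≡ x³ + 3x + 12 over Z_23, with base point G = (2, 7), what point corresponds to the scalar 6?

(2, 16)

Repeated addition: build up to 6G.
2G: tangent at (2, 7): λ = (3·2² + 3)/(2·7) ≡ 15/14. 14⁻¹ ≡ 5 (mod 23) since 14·5 = 70 ≡ 1, so λ ≡ 15·5 ≡ 6.
  x = λ² - 2 - 2 = 36 - 4 ≡ 9; y = λ·(2 - 9) - 7 ≡ 20. → (9, 20)
3G: (9, 20) + (2, 7). λ = (7 - 20)/(2 - 9) ≡ 10/16 mod 23. 16⁻¹ ≡ 13 (mod 23), so λ ≡ 15.
  x = λ² - 9 - 2 = 225 - 11 ≡ 7; y = λ·(9 - 7) - 20 ≡ 10. → (7, 10)
4G: (7, 10) + (2, 7). λ = (7 - 10)/(2 - 7) ≡ 20/18 mod 23. 18⁻¹ ≡ 9 (mod 23), so λ ≡ 19.
  x = λ² - 7 - 2 = 361 - 9 ≡ 7; y = λ·(7 - 7) - 10 ≡ 13. → (7, 13)
5G: (7, 13) + (2, 7). λ = (7 - 13)/(2 - 7) ≡ 17/18 mod 23. 18⁻¹ ≡ 9 (mod 23) since 18·9 = 162 ≡ 1, so λ ≡ 15.
  x = λ² - 7 - 2 = 225 - 9 ≡ 9; y = λ·(7 - 9) - 13 ≡ 3. → (9, 3)
6G: (9, 3) + (2, 7). λ = (7 - 3)/(2 - 9) ≡ 4/16 mod 23. 16⁻¹ ≡ 13 (mod 23), so λ ≡ 6.
  x = λ² - 9 - 2 = 36 - 11 ≡ 2; y = λ·(9 - 2) - 3 ≡ 16. → (2, 16)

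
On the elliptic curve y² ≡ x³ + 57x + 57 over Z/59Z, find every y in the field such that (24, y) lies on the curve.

26, 33

x³ + 57x + 57 = 15249 ≡ 27 (mod 59).
Square roots of 27 mod 59: 26 and 33 (since 26² = 676 ≡ 27).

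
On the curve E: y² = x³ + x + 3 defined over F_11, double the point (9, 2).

tangent at (9, 2): λ = (3·9² + 1)/(2·2) ≡ 2/4. 4⁻¹ ≡ 3 (mod 11), so λ ≡ 2·3 ≡ 6.
  x = λ² - 9 - 9 = 36 - 18 ≡ 7; y = λ·(9 - 7) - 2 ≡ 10. → (7, 10)

(7, 10)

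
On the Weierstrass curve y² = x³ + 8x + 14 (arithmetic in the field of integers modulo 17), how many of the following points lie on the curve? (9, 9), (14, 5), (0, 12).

0

(9, 9): 9² ≡ 13, rhs ≡ 16 → off.
(14, 5): 5² ≡ 8, rhs ≡ 14 → off.
(0, 12): 12² ≡ 8, rhs ≡ 14 → off.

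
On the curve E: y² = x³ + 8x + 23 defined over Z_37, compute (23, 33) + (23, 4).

The two points share x = 23 and their y-coordinates satisfy 33 + 4 ≡ 0 (mod 37), so they are inverses. Their sum is the point at infinity.

O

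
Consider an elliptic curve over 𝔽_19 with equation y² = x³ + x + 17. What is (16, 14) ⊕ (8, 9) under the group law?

(4, 3)

(16, 14) + (8, 9). λ = (9 - 14)/(8 - 16) ≡ 14/11 mod 19. 11⁻¹ ≡ 7 (mod 19) since 11·7 = 77 ≡ 1, so λ ≡ 3.
  x = λ² - 16 - 8 = 9 - 24 ≡ 4; y = λ·(16 - 4) - 14 ≡ 3. → (4, 3)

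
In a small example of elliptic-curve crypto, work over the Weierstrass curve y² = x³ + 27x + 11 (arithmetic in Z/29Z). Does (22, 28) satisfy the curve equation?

y² = 28² ≡ 1; x³ + 27x + 11 = 11253 ≡ 1 (mod 29). 1 = 1.

yes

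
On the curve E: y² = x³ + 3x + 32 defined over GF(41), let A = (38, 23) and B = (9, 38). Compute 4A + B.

(28, 16)

First 4A:
Double-and-add on 4 = (100)₂. Start with A = (38, 23) for the leading 1-bit.
double: tangent at (38, 23): λ = (3·38² + 3)/(2·23) ≡ 30/5. 5⁻¹ ≡ 33 (mod 41) since 5·33 = 165 ≡ 1, so λ ≡ 30·33 ≡ 6.
  x = λ² - 38 - 38 = 36 - 76 ≡ 1; y = λ·(38 - 1) - 23 ≡ 35. → (1, 35)
double: tangent at (1, 35): λ = (3·1² + 3)/(2·35) ≡ 6/29. 29⁻¹ ≡ 17 (mod 41) since 29·17 = 493 ≡ 1, so λ ≡ 6·17 ≡ 20.
  x = λ² - 1 - 1 = 400 - 2 ≡ 29; y = λ·(1 - 29) - 35 ≡ 20. → (29, 20)
4A = (29, 20).
Finally 4A + B:
(29, 20) + (9, 38). λ = (38 - 20)/(9 - 29) ≡ 18/21 mod 41. 21⁻¹ ≡ 2 (mod 41), so λ ≡ 36.
  x = λ² - 29 - 9 = 1296 - 38 ≡ 28; y = λ·(29 - 28) - 20 ≡ 16. → (28, 16)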